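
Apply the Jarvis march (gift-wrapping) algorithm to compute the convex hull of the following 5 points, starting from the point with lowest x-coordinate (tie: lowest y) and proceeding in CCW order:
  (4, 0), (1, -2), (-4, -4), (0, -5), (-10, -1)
Hull (CCW) = [(-10, -1), (-4, -4), (0, -5), (4, 0)]

Jarvis march: at each step, from the current hull vertex p, select the next vertex q as the point such that every other point lies strictly to the left of (or on) the directed line p → q. (Equivalently: for every other point r, the cross product (q − p) × (r − p) ≥ 0.)
Starting point (lowest x, tie lowest y): (-10, -1). Wrap until returning to start. Resulting hull: (-10, -1), (-4, -4), (0, -5), (4, 0).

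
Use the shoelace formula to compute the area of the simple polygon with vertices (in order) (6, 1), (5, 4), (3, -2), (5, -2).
Area = 9

Shoelace formula: Area = (1/2) |Σ_i (x_i · y_{i+1} − x_{i+1} · y_i)| (indices mod n). Compute each cross term:
  (6)(4) − (5)(1) = 19
  (5)(-2) − (3)(4) = -22
  (3)(-2) − (5)(-2) = 4
  (5)(1) − (6)(-2) = 17
Sum = 18, so (signed) Area = 18/2 = 9, |Area| = 9.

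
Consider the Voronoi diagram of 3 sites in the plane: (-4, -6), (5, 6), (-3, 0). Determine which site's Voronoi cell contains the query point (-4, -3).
Nearest site = (-4, -6)

The Voronoi cell of site s contains exactly those query points closer to s than to any other site. Compute squared distances from q = (-4, -3) to each site:
  (-4 − -4)² + (-6 − -3)² = 9
  (-3 − -4)² + (0 − -3)² = 10
  (5 − -4)² + (6 − -3)² = 162
Minimum is attained by (-4, -6), so q lies in its Voronoi cell.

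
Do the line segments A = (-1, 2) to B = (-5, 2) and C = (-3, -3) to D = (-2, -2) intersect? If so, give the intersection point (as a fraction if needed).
No (intersection of containing lines falls outside at least one segment)

Parametrize and solve: t = -3/4, s = 5. At least one of these is outside [0, 1], so the segments do not intersect.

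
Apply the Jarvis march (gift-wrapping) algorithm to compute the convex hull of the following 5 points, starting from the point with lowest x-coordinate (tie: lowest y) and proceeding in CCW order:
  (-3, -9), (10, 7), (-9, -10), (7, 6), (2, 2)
Hull (CCW) = [(-9, -10), (-3, -9), (10, 7), (7, 6), (2, 2)]

Jarvis march: at each step, from the current hull vertex p, select the next vertex q as the point such that every other point lies strictly to the left of (or on) the directed line p → q. (Equivalently: for every other point r, the cross product (q − p) × (r − p) ≥ 0.)
Starting point (lowest x, tie lowest y): (-9, -10). Wrap until returning to start. Resulting hull: (-9, -10), (-3, -9), (10, 7), (7, 6), (2, 2).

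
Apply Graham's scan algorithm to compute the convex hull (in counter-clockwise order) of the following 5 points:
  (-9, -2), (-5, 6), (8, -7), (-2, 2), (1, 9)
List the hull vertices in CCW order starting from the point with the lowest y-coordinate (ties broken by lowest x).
Hull (CCW) = [(8, -7), (1, 9), (-5, 6), (-9, -2)]

Graham scan procedure:
  1. Find the pivot p₀ = point with lowest y (tie → lowest x): (8, -7).
  2. Sort the remaining points by polar angle around p₀.
  3. Walk through sorted points, maintaining a stack; pop the top while the last three entries make a non-left turn (cross product ≤ 0).
  4. Final stack is the convex hull in CCW order: (8, -7), (1, 9), (-5, 6), (-9, -2).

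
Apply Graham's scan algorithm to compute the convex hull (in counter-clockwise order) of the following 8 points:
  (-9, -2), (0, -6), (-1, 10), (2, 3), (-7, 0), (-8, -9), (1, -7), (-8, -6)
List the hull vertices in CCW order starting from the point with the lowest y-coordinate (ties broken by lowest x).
Hull (CCW) = [(-8, -9), (1, -7), (2, 3), (-1, 10), (-9, -2)]

Graham scan procedure:
  1. Find the pivot p₀ = point with lowest y (tie → lowest x): (-8, -9).
  2. Sort the remaining points by polar angle around p₀.
  3. Walk through sorted points, maintaining a stack; pop the top while the last three entries make a non-left turn (cross product ≤ 0).
  4. Final stack is the convex hull in CCW order: (-8, -9), (1, -7), (2, 3), (-1, 10), (-9, -2).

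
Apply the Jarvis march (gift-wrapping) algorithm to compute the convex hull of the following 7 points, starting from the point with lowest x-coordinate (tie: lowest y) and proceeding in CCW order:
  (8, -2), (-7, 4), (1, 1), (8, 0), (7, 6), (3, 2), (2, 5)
Hull (CCW) = [(-7, 4), (8, -2), (8, 0), (7, 6)]

Jarvis march: at each step, from the current hull vertex p, select the next vertex q as the point such that every other point lies strictly to the left of (or on) the directed line p → q. (Equivalently: for every other point r, the cross product (q − p) × (r − p) ≥ 0.)
Starting point (lowest x, tie lowest y): (-7, 4). Wrap until returning to start. Resulting hull: (-7, 4), (8, -2), (8, 0), (7, 6).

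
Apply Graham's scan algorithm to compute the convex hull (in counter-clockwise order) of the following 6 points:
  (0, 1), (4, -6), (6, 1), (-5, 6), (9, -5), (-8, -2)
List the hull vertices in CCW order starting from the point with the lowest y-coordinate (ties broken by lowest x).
Hull (CCW) = [(4, -6), (9, -5), (6, 1), (-5, 6), (-8, -2)]

Graham scan procedure:
  1. Find the pivot p₀ = point with lowest y (tie → lowest x): (4, -6).
  2. Sort the remaining points by polar angle around p₀.
  3. Walk through sorted points, maintaining a stack; pop the top while the last three entries make a non-left turn (cross product ≤ 0).
  4. Final stack is the convex hull in CCW order: (4, -6), (9, -5), (6, 1), (-5, 6), (-8, -2).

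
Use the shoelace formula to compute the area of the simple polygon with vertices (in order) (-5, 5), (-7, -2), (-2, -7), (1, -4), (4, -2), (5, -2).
Area = 68

Shoelace formula: Area = (1/2) |Σ_i (x_i · y_{i+1} − x_{i+1} · y_i)| (indices mod n). Compute each cross term:
  (-5)(-2) − (-7)(5) = 45
  (-7)(-7) − (-2)(-2) = 45
  (-2)(-4) − (1)(-7) = 15
  (1)(-2) − (4)(-4) = 14
  (4)(-2) − (5)(-2) = 2
  (5)(5) − (-5)(-2) = 15
Sum = 136, so (signed) Area = 136/2 = 68, |Area| = 68.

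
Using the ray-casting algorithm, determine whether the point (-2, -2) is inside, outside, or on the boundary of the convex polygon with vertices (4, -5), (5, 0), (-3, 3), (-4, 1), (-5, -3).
The point (-2, -2) lies strictly inside the polygon

Cast a horizontal ray to the right from the query point and count how many polygon edges it crosses (each edge strictly once or zero times, handled with the usual half-open convention). 
Parity of crossings → odd ⇒ inside.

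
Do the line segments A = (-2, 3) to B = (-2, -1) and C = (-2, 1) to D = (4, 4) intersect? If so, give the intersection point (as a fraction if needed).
Yes; intersection at (-2, 1) (t = 1/2 on AB, s = 0 on CD)

Parametrize AB as A + t(B − A) = (-2 + 0 t, 3 + -4 t) and CD as C + s(D − C) = (-2 + 6 s, 1 + 3 s). Solve the linear system for (t, s). Determinant = -24 ≠ 0, so a unique intersection of the containing lines exists. Solution: t = 1/2, s = 0 — both in [0, 1], so the segments cross. Intersection point: (-2, 1).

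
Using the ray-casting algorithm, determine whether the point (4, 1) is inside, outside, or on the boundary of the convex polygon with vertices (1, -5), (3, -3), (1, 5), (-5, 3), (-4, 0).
The point (4, 1) lies strictly outside the polygon

Cast a horizontal ray to the right from the query point and count how many polygon edges it crosses (each edge strictly once or zero times, handled with the usual half-open convention). 
Parity of crossings → even ⇒ outside.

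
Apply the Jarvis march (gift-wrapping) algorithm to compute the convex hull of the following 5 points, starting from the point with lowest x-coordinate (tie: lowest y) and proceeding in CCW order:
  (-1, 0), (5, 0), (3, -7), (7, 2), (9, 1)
Hull (CCW) = [(-1, 0), (3, -7), (9, 1), (7, 2)]

Jarvis march: at each step, from the current hull vertex p, select the next vertex q as the point such that every other point lies strictly to the left of (or on) the directed line p → q. (Equivalently: for every other point r, the cross product (q − p) × (r − p) ≥ 0.)
Starting point (lowest x, tie lowest y): (-1, 0). Wrap until returning to start. Resulting hull: (-1, 0), (3, -7), (9, 1), (7, 2).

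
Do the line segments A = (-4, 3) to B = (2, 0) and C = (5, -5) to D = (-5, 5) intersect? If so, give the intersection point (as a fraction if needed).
Yes; intersection at (-2, 2) (t = 1/3 on AB, s = 7/10 on CD)

Parametrize AB as A + t(B − A) = (-4 + 6 t, 3 + -3 t) and CD as C + s(D − C) = (5 + -10 s, -5 + 10 s). Solve the linear system for (t, s). Determinant = -30 ≠ 0, so a unique intersection of the containing lines exists. Solution: t = 1/3, s = 7/10 — both in [0, 1], so the segments cross. Intersection point: (-2, 2).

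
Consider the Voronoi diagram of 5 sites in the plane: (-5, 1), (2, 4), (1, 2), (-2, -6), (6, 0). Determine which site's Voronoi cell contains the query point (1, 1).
Nearest site = (1, 2)

The Voronoi cell of site s contains exactly those query points closer to s than to any other site. Compute squared distances from q = (1, 1) to each site:
  (1 − 1)² + (2 − 1)² = 1
  (2 − 1)² + (4 − 1)² = 10
  (6 − 1)² + (0 − 1)² = 26
  (-5 − 1)² + (1 − 1)² = 36
  (-2 − 1)² + (-6 − 1)² = 58
Minimum is attained by (1, 2), so q lies in its Voronoi cell.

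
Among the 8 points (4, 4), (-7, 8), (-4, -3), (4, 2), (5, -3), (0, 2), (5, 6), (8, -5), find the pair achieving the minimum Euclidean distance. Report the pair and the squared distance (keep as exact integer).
Pair = ((4, 4), (4, 2)); squared distance = 4

Compute all C(8, 2) = 28 pairwise squared distances (x_i − x_j)² + (y_i − y_j)². The minimum is 4, attained by the pair ((4, 4), (4, 2)).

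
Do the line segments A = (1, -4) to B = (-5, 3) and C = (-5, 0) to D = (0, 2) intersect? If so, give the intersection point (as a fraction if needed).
Yes; intersection at (-145/47, 36/47) (t = 32/47 on AB, s = 18/47 on CD)

Parametrize AB as A + t(B − A) = (1 + -6 t, -4 + 7 t) and CD as C + s(D − C) = (-5 + 5 s, 0 + 2 s). Solve the linear system for (t, s). Determinant = 47 ≠ 0, so a unique intersection of the containing lines exists. Solution: t = 32/47, s = 18/47 — both in [0, 1], so the segments cross. Intersection point: (-145/47, 36/47).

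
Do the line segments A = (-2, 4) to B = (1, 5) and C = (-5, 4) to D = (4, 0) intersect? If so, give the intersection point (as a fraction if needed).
No (intersection of containing lines falls outside at least one segment)

Parametrize and solve: t = -4/7, s = 1/7. At least one of these is outside [0, 1], so the segments do not intersect.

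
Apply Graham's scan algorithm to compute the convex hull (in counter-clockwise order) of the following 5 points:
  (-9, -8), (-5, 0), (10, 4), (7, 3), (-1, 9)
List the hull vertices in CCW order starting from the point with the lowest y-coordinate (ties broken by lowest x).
Hull (CCW) = [(-9, -8), (10, 4), (-1, 9)]

Graham scan procedure:
  1. Find the pivot p₀ = point with lowest y (tie → lowest x): (-9, -8).
  2. Sort the remaining points by polar angle around p₀.
  3. Walk through sorted points, maintaining a stack; pop the top while the last three entries make a non-left turn (cross product ≤ 0).
  4. Final stack is the convex hull in CCW order: (-9, -8), (10, 4), (-1, 9).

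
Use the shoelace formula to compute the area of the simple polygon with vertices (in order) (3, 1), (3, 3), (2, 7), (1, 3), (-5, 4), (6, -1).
Area = 29/2

Shoelace formula: Area = (1/2) |Σ_i (x_i · y_{i+1} − x_{i+1} · y_i)| (indices mod n). Compute each cross term:
  (3)(3) − (3)(1) = 6
  (3)(7) − (2)(3) = 15
  (2)(3) − (1)(7) = -1
  (1)(4) − (-5)(3) = 19
  (-5)(-1) − (6)(4) = -19
  (6)(1) − (3)(-1) = 9
Sum = 29, so (signed) Area = 29/2 = 29/2, |Area| = 29/2.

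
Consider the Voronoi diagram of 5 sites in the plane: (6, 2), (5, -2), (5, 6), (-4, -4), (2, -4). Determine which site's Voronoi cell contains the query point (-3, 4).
Nearest site = (-4, -4)

The Voronoi cell of site s contains exactly those query points closer to s than to any other site. Compute squared distances from q = (-3, 4) to each site:
  (-4 − -3)² + (-4 − 4)² = 65
  (5 − -3)² + (6 − 4)² = 68
  (6 − -3)² + (2 − 4)² = 85
  (2 − -3)² + (-4 − 4)² = 89
  (5 − -3)² + (-2 − 4)² = 100
Minimum is attained by (-4, -4), so q lies in its Voronoi cell.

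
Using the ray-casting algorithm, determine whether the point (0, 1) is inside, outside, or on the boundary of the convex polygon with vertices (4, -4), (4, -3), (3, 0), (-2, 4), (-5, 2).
The point (0, 1) lies strictly inside the polygon

Cast a horizontal ray to the right from the query point and count how many polygon edges it crosses (each edge strictly once or zero times, handled with the usual half-open convention). 
Parity of crossings → odd ⇒ inside.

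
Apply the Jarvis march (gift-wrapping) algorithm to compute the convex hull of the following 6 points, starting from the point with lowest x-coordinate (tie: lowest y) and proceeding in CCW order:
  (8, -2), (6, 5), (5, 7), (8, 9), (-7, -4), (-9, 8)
Hull (CCW) = [(-9, 8), (-7, -4), (8, -2), (8, 9)]

Jarvis march: at each step, from the current hull vertex p, select the next vertex q as the point such that every other point lies strictly to the left of (or on) the directed line p → q. (Equivalently: for every other point r, the cross product (q − p) × (r − p) ≥ 0.)
Starting point (lowest x, tie lowest y): (-9, 8). Wrap until returning to start. Resulting hull: (-9, 8), (-7, -4), (8, -2), (8, 9).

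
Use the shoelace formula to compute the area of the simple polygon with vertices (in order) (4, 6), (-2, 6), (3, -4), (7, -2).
Area = 49

Shoelace formula: Area = (1/2) |Σ_i (x_i · y_{i+1} − x_{i+1} · y_i)| (indices mod n). Compute each cross term:
  (4)(6) − (-2)(6) = 36
  (-2)(-4) − (3)(6) = -10
  (3)(-2) − (7)(-4) = 22
  (7)(6) − (4)(-2) = 50
Sum = 98, so (signed) Area = 98/2 = 49, |Area| = 49.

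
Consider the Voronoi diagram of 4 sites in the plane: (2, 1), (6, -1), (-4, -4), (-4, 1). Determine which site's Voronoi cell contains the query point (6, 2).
Nearest site = (6, -1)

The Voronoi cell of site s contains exactly those query points closer to s than to any other site. Compute squared distances from q = (6, 2) to each site:
  (6 − 6)² + (-1 − 2)² = 9
  (2 − 6)² + (1 − 2)² = 17
  (-4 − 6)² + (1 − 2)² = 101
  (-4 − 6)² + (-4 − 2)² = 136
Minimum is attained by (6, -1), so q lies in its Voronoi cell.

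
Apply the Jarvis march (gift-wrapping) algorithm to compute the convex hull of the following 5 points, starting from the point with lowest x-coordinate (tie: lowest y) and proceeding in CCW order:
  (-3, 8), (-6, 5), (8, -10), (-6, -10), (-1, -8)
Hull (CCW) = [(-6, -10), (8, -10), (-3, 8), (-6, 5)]

Jarvis march: at each step, from the current hull vertex p, select the next vertex q as the point such that every other point lies strictly to the left of (or on) the directed line p → q. (Equivalently: for every other point r, the cross product (q − p) × (r − p) ≥ 0.)
Starting point (lowest x, tie lowest y): (-6, -10). Wrap until returning to start. Resulting hull: (-6, -10), (8, -10), (-3, 8), (-6, 5).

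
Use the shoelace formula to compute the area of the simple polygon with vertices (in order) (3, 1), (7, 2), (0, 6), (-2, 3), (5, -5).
Area = 34

Shoelace formula: Area = (1/2) |Σ_i (x_i · y_{i+1} − x_{i+1} · y_i)| (indices mod n). Compute each cross term:
  (3)(2) − (7)(1) = -1
  (7)(6) − (0)(2) = 42
  (0)(3) − (-2)(6) = 12
  (-2)(-5) − (5)(3) = -5
  (5)(1) − (3)(-5) = 20
Sum = 68, so (signed) Area = 68/2 = 34, |Area| = 34.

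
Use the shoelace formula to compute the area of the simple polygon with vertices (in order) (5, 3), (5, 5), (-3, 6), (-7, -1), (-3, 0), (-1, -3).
Area = 59

Shoelace formula: Area = (1/2) |Σ_i (x_i · y_{i+1} − x_{i+1} · y_i)| (indices mod n). Compute each cross term:
  (5)(5) − (5)(3) = 10
  (5)(6) − (-3)(5) = 45
  (-3)(-1) − (-7)(6) = 45
  (-7)(0) − (-3)(-1) = -3
  (-3)(-3) − (-1)(0) = 9
  (-1)(3) − (5)(-3) = 12
Sum = 118, so (signed) Area = 118/2 = 59, |Area| = 59.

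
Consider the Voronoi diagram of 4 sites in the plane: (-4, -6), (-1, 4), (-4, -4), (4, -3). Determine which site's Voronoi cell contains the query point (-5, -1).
Nearest site = (-4, -4)

The Voronoi cell of site s contains exactly those query points closer to s than to any other site. Compute squared distances from q = (-5, -1) to each site:
  (-4 − -5)² + (-4 − -1)² = 10
  (-4 − -5)² + (-6 − -1)² = 26
  (-1 − -5)² + (4 − -1)² = 41
  (4 − -5)² + (-3 − -1)² = 85
Minimum is attained by (-4, -4), so q lies in its Voronoi cell.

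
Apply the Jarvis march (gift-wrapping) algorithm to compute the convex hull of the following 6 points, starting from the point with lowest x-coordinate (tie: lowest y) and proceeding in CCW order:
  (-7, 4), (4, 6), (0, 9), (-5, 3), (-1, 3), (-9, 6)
Hull (CCW) = [(-9, 6), (-7, 4), (-5, 3), (-1, 3), (4, 6), (0, 9)]

Jarvis march: at each step, from the current hull vertex p, select the next vertex q as the point such that every other point lies strictly to the left of (or on) the directed line p → q. (Equivalently: for every other point r, the cross product (q − p) × (r − p) ≥ 0.)
Starting point (lowest x, tie lowest y): (-9, 6). Wrap until returning to start. Resulting hull: (-9, 6), (-7, 4), (-5, 3), (-1, 3), (4, 6), (0, 9).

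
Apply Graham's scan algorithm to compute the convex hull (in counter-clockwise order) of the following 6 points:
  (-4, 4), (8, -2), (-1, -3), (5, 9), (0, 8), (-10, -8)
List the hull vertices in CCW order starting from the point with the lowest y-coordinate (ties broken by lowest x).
Hull (CCW) = [(-10, -8), (8, -2), (5, 9), (0, 8), (-4, 4)]

Graham scan procedure:
  1. Find the pivot p₀ = point with lowest y (tie → lowest x): (-10, -8).
  2. Sort the remaining points by polar angle around p₀.
  3. Walk through sorted points, maintaining a stack; pop the top while the last three entries make a non-left turn (cross product ≤ 0).
  4. Final stack is the convex hull in CCW order: (-10, -8), (8, -2), (5, 9), (0, 8), (-4, 4).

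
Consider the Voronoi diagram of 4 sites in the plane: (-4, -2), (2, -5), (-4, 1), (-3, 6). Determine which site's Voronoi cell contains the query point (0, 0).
Nearest site = (-4, 1)

The Voronoi cell of site s contains exactly those query points closer to s than to any other site. Compute squared distances from q = (0, 0) to each site:
  (-4 − 0)² + (1 − 0)² = 17
  (-4 − 0)² + (-2 − 0)² = 20
  (2 − 0)² + (-5 − 0)² = 29
  (-3 − 0)² + (6 − 0)² = 45
Minimum is attained by (-4, 1), so q lies in its Voronoi cell.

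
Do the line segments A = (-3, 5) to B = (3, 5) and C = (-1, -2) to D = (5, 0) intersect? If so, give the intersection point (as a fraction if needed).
No (intersection of containing lines falls outside at least one segment)

Parametrize and solve: t = 23/6, s = 7/2. At least one of these is outside [0, 1], so the segments do not intersect.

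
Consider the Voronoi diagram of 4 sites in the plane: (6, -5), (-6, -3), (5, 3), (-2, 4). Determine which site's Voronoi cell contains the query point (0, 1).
Nearest site = (-2, 4)

The Voronoi cell of site s contains exactly those query points closer to s than to any other site. Compute squared distances from q = (0, 1) to each site:
  (-2 − 0)² + (4 − 1)² = 13
  (5 − 0)² + (3 − 1)² = 29
  (-6 − 0)² + (-3 − 1)² = 52
  (6 − 0)² + (-5 − 1)² = 72
Minimum is attained by (-2, 4), so q lies in its Voronoi cell.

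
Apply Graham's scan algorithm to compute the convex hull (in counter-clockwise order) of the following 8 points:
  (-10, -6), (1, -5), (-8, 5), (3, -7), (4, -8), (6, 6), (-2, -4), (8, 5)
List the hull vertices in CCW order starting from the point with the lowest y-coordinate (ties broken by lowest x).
Hull (CCW) = [(4, -8), (8, 5), (6, 6), (-8, 5), (-10, -6)]

Graham scan procedure:
  1. Find the pivot p₀ = point with lowest y (tie → lowest x): (4, -8).
  2. Sort the remaining points by polar angle around p₀.
  3. Walk through sorted points, maintaining a stack; pop the top while the last three entries make a non-left turn (cross product ≤ 0).
  4. Final stack is the convex hull in CCW order: (4, -8), (8, 5), (6, 6), (-8, 5), (-10, -6).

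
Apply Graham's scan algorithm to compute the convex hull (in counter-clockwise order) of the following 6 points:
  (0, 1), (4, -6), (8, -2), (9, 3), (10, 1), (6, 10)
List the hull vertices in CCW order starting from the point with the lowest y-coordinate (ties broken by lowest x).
Hull (CCW) = [(4, -6), (8, -2), (10, 1), (6, 10), (0, 1)]

Graham scan procedure:
  1. Find the pivot p₀ = point with lowest y (tie → lowest x): (4, -6).
  2. Sort the remaining points by polar angle around p₀.
  3. Walk through sorted points, maintaining a stack; pop the top while the last three entries make a non-left turn (cross product ≤ 0).
  4. Final stack is the convex hull in CCW order: (4, -6), (8, -2), (10, 1), (6, 10), (0, 1).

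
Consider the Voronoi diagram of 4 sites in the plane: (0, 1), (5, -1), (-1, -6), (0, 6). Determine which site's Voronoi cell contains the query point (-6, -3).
Nearest site = (-1, -6)

The Voronoi cell of site s contains exactly those query points closer to s than to any other site. Compute squared distances from q = (-6, -3) to each site:
  (-1 − -6)² + (-6 − -3)² = 34
  (0 − -6)² + (1 − -3)² = 52
  (0 − -6)² + (6 − -3)² = 117
  (5 − -6)² + (-1 − -3)² = 125
Minimum is attained by (-1, -6), so q lies in its Voronoi cell.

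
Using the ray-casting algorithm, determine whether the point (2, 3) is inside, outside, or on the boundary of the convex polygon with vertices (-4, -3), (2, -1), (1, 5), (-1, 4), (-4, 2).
The point (2, 3) lies strictly outside the polygon

Cast a horizontal ray to the right from the query point and count how many polygon edges it crosses (each edge strictly once or zero times, handled with the usual half-open convention). 
Parity of crossings → even ⇒ outside.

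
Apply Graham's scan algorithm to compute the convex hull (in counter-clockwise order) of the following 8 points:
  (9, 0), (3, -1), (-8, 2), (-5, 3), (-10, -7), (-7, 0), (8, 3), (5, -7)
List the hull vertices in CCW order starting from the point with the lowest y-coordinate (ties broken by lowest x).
Hull (CCW) = [(-10, -7), (5, -7), (9, 0), (8, 3), (-5, 3), (-8, 2)]

Graham scan procedure:
  1. Find the pivot p₀ = point with lowest y (tie → lowest x): (-10, -7).
  2. Sort the remaining points by polar angle around p₀.
  3. Walk through sorted points, maintaining a stack; pop the top while the last three entries make a non-left turn (cross product ≤ 0).
  4. Final stack is the convex hull in CCW order: (-10, -7), (5, -7), (9, 0), (8, 3), (-5, 3), (-8, 2).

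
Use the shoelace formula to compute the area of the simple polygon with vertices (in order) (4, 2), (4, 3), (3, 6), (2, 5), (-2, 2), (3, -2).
Area = 24

Shoelace formula: Area = (1/2) |Σ_i (x_i · y_{i+1} − x_{i+1} · y_i)| (indices mod n). Compute each cross term:
  (4)(3) − (4)(2) = 4
  (4)(6) − (3)(3) = 15
  (3)(5) − (2)(6) = 3
  (2)(2) − (-2)(5) = 14
  (-2)(-2) − (3)(2) = -2
  (3)(2) − (4)(-2) = 14
Sum = 48, so (signed) Area = 48/2 = 24, |Area| = 24.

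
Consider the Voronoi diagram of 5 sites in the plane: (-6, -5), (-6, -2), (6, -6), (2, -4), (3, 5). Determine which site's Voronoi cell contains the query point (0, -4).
Nearest site = (2, -4)

The Voronoi cell of site s contains exactly those query points closer to s than to any other site. Compute squared distances from q = (0, -4) to each site:
  (2 − 0)² + (-4 − -4)² = 4
  (-6 − 0)² + (-5 − -4)² = 37
  (-6 − 0)² + (-2 − -4)² = 40
  (6 − 0)² + (-6 − -4)² = 40
  (3 − 0)² + (5 − -4)² = 90
Minimum is attained by (2, -4), so q lies in its Voronoi cell.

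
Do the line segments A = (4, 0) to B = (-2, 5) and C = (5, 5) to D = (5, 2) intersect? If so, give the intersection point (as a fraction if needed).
No (intersection of containing lines falls outside at least one segment)

Parametrize and solve: t = -1/6, s = 35/18. At least one of these is outside [0, 1], so the segments do not intersect.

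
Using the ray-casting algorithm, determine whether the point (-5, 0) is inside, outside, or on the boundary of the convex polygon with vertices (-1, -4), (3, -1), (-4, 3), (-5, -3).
The point (-5, 0) lies strictly outside the polygon

Cast a horizontal ray to the right from the query point and count how many polygon edges it crosses (each edge strictly once or zero times, handled with the usual half-open convention). 
Parity of crossings → even ⇒ outside.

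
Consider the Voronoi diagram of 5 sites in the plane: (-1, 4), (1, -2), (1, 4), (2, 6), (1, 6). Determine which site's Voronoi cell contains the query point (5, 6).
Nearest site = (2, 6)

The Voronoi cell of site s contains exactly those query points closer to s than to any other site. Compute squared distances from q = (5, 6) to each site:
  (2 − 5)² + (6 − 6)² = 9
  (1 − 5)² + (6 − 6)² = 16
  (1 − 5)² + (4 − 6)² = 20
  (-1 − 5)² + (4 − 6)² = 40
  (1 − 5)² + (-2 − 6)² = 80
Minimum is attained by (2, 6), so q lies in its Voronoi cell.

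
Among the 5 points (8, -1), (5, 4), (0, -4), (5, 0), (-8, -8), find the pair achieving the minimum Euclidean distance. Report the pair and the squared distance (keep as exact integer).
Pair = ((8, -1), (5, 0)); squared distance = 10

Compute all C(5, 2) = 10 pairwise squared distances (x_i − x_j)² + (y_i − y_j)². The minimum is 10, attained by the pair ((8, -1), (5, 0)).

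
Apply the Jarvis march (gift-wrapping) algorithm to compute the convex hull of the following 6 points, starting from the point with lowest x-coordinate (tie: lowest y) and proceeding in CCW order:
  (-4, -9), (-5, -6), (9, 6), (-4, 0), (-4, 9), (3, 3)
Hull (CCW) = [(-5, -6), (-4, -9), (9, 6), (-4, 9)]

Jarvis march: at each step, from the current hull vertex p, select the next vertex q as the point such that every other point lies strictly to the left of (or on) the directed line p → q. (Equivalently: for every other point r, the cross product (q − p) × (r − p) ≥ 0.)
Starting point (lowest x, tie lowest y): (-5, -6). Wrap until returning to start. Resulting hull: (-5, -6), (-4, -9), (9, 6), (-4, 9).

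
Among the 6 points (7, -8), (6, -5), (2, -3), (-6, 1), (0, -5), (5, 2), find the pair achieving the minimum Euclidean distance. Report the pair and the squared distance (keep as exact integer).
Pair = ((2, -3), (0, -5)); squared distance = 8

Compute all C(6, 2) = 15 pairwise squared distances (x_i − x_j)² + (y_i − y_j)². The minimum is 8, attained by the pair ((2, -3), (0, -5)).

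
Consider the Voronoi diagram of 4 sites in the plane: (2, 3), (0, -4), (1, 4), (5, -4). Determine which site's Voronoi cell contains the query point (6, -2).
Nearest site = (5, -4)

The Voronoi cell of site s contains exactly those query points closer to s than to any other site. Compute squared distances from q = (6, -2) to each site:
  (5 − 6)² + (-4 − -2)² = 5
  (0 − 6)² + (-4 − -2)² = 40
  (2 − 6)² + (3 − -2)² = 41
  (1 − 6)² + (4 − -2)² = 61
Minimum is attained by (5, -4), so q lies in its Voronoi cell.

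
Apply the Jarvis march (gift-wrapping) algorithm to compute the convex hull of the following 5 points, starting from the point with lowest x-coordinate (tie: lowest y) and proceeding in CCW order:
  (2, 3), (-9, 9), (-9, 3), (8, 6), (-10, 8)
Hull (CCW) = [(-10, 8), (-9, 3), (2, 3), (8, 6), (-9, 9)]

Jarvis march: at each step, from the current hull vertex p, select the next vertex q as the point such that every other point lies strictly to the left of (or on) the directed line p → q. (Equivalently: for every other point r, the cross product (q − p) × (r − p) ≥ 0.)
Starting point (lowest x, tie lowest y): (-10, 8). Wrap until returning to start. Resulting hull: (-10, 8), (-9, 3), (2, 3), (8, 6), (-9, 9).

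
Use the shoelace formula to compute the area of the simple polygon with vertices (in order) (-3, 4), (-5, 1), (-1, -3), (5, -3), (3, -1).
Area = 32

Shoelace formula: Area = (1/2) |Σ_i (x_i · y_{i+1} − x_{i+1} · y_i)| (indices mod n). Compute each cross term:
  (-3)(1) − (-5)(4) = 17
  (-5)(-3) − (-1)(1) = 16
  (-1)(-3) − (5)(-3) = 18
  (5)(-1) − (3)(-3) = 4
  (3)(4) − (-3)(-1) = 9
Sum = 64, so (signed) Area = 64/2 = 32, |Area| = 32.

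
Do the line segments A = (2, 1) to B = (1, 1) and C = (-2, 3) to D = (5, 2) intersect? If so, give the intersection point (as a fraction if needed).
No (intersection of containing lines falls outside at least one segment)

Parametrize and solve: t = -10, s = 2. At least one of these is outside [0, 1], so the segments do not intersect.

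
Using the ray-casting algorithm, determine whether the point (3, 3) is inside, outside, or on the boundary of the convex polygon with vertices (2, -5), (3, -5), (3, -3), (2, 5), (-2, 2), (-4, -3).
The point (3, 3) lies strictly outside the polygon

Cast a horizontal ray to the right from the query point and count how many polygon edges it crosses (each edge strictly once or zero times, handled with the usual half-open convention). 
Parity of crossings → even ⇒ outside.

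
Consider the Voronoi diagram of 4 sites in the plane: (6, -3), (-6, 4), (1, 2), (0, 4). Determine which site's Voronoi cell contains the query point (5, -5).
Nearest site = (6, -3)

The Voronoi cell of site s contains exactly those query points closer to s than to any other site. Compute squared distances from q = (5, -5) to each site:
  (6 − 5)² + (-3 − -5)² = 5
  (1 − 5)² + (2 − -5)² = 65
  (0 − 5)² + (4 − -5)² = 106
  (-6 − 5)² + (4 − -5)² = 202
Minimum is attained by (6, -3), so q lies in its Voronoi cell.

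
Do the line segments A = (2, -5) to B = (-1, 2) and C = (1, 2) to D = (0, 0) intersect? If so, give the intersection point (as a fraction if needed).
No (intersection of containing lines falls outside at least one segment)

Parametrize and solve: t = 9/13, s = 14/13. At least one of these is outside [0, 1], so the segments do not intersect.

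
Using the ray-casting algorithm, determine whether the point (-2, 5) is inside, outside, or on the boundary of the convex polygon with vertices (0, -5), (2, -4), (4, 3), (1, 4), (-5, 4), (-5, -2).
The point (-2, 5) lies strictly outside the polygon

Cast a horizontal ray to the right from the query point and count how many polygon edges it crosses (each edge strictly once or zero times, handled with the usual half-open convention). 
Parity of crossings → even ⇒ outside.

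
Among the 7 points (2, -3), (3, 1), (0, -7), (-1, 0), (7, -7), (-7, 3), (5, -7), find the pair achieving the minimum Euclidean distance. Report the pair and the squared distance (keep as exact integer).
Pair = ((7, -7), (5, -7)); squared distance = 4

Compute all C(7, 2) = 21 pairwise squared distances (x_i − x_j)² + (y_i − y_j)². The minimum is 4, attained by the pair ((7, -7), (5, -7)).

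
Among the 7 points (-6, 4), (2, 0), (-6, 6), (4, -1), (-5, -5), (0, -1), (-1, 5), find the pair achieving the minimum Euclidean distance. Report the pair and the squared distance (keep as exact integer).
Pair = ((-6, 4), (-6, 6)); squared distance = 4

Compute all C(7, 2) = 21 pairwise squared distances (x_i − x_j)² + (y_i − y_j)². The minimum is 4, attained by the pair ((-6, 4), (-6, 6)).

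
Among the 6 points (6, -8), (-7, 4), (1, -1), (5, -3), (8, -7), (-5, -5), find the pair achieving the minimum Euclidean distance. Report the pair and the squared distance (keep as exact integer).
Pair = ((6, -8), (8, -7)); squared distance = 5

Compute all C(6, 2) = 15 pairwise squared distances (x_i − x_j)² + (y_i − y_j)². The minimum is 5, attained by the pair ((6, -8), (8, -7)).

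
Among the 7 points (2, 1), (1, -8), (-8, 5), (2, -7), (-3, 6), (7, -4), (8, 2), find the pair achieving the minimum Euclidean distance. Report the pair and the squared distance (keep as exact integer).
Pair = ((1, -8), (2, -7)); squared distance = 2

Compute all C(7, 2) = 21 pairwise squared distances (x_i − x_j)² + (y_i − y_j)². The minimum is 2, attained by the pair ((1, -8), (2, -7)).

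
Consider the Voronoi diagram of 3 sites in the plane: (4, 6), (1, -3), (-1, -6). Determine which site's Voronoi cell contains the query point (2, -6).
Nearest site = (-1, -6)

The Voronoi cell of site s contains exactly those query points closer to s than to any other site. Compute squared distances from q = (2, -6) to each site:
  (-1 − 2)² + (-6 − -6)² = 9
  (1 − 2)² + (-3 − -6)² = 10
  (4 − 2)² + (6 − -6)² = 148
Minimum is attained by (-1, -6), so q lies in its Voronoi cell.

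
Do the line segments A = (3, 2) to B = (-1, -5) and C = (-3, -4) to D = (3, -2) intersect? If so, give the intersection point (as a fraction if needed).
Yes; intersection at (3/17, -50/17) (t = 12/17 on AB, s = 9/17 on CD)

Parametrize AB as A + t(B − A) = (3 + -4 t, 2 + -7 t) and CD as C + s(D − C) = (-3 + 6 s, -4 + 2 s). Solve the linear system for (t, s). Determinant = -34 ≠ 0, so a unique intersection of the containing lines exists. Solution: t = 12/17, s = 9/17 — both in [0, 1], so the segments cross. Intersection point: (3/17, -50/17).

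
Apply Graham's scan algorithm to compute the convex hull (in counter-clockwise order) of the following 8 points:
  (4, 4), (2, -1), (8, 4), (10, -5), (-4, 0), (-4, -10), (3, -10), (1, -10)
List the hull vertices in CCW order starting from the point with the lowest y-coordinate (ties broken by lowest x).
Hull (CCW) = [(-4, -10), (3, -10), (10, -5), (8, 4), (4, 4), (-4, 0)]

Graham scan procedure:
  1. Find the pivot p₀ = point with lowest y (tie → lowest x): (-4, -10).
  2. Sort the remaining points by polar angle around p₀.
  3. Walk through sorted points, maintaining a stack; pop the top while the last three entries make a non-left turn (cross product ≤ 0).
  4. Final stack is the convex hull in CCW order: (-4, -10), (3, -10), (10, -5), (8, 4), (4, 4), (-4, 0).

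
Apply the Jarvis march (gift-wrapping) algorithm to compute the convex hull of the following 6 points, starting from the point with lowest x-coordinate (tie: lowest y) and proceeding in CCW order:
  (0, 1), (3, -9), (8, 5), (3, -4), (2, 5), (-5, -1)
Hull (CCW) = [(-5, -1), (3, -9), (8, 5), (2, 5)]

Jarvis march: at each step, from the current hull vertex p, select the next vertex q as the point such that every other point lies strictly to the left of (or on) the directed line p → q. (Equivalently: for every other point r, the cross product (q − p) × (r − p) ≥ 0.)
Starting point (lowest x, tie lowest y): (-5, -1). Wrap until returning to start. Resulting hull: (-5, -1), (3, -9), (8, 5), (2, 5).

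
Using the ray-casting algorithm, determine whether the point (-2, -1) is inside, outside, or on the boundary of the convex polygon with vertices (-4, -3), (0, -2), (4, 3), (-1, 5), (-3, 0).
The point (-2, -1) lies strictly inside the polygon

Cast a horizontal ray to the right from the query point and count how many polygon edges it crosses (each edge strictly once or zero times, handled with the usual half-open convention). 
Parity of crossings → odd ⇒ inside.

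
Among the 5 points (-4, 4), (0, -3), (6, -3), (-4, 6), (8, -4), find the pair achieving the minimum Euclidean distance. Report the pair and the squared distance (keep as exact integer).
Pair = ((-4, 4), (-4, 6)); squared distance = 4

Compute all C(5, 2) = 10 pairwise squared distances (x_i − x_j)² + (y_i − y_j)². The minimum is 4, attained by the pair ((-4, 4), (-4, 6)).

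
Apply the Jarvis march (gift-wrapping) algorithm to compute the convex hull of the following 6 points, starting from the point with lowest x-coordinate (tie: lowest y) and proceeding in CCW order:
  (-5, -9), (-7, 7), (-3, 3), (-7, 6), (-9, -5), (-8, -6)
Hull (CCW) = [(-9, -5), (-5, -9), (-3, 3), (-7, 7)]

Jarvis march: at each step, from the current hull vertex p, select the next vertex q as the point such that every other point lies strictly to the left of (or on) the directed line p → q. (Equivalently: for every other point r, the cross product (q − p) × (r − p) ≥ 0.)
Starting point (lowest x, tie lowest y): (-9, -5). Wrap until returning to start. Resulting hull: (-9, -5), (-5, -9), (-3, 3), (-7, 7).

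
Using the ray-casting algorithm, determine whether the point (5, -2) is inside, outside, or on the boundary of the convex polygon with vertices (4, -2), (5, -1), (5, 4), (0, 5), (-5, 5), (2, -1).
The point (5, -2) lies strictly outside the polygon

Cast a horizontal ray to the right from the query point and count how many polygon edges it crosses (each edge strictly once or zero times, handled with the usual half-open convention). 
Parity of crossings → even ⇒ outside.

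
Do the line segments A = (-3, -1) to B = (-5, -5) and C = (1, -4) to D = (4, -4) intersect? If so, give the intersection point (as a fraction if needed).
No (intersection of containing lines falls outside at least one segment)

Parametrize and solve: t = 3/4, s = -11/6. At least one of these is outside [0, 1], so the segments do not intersect.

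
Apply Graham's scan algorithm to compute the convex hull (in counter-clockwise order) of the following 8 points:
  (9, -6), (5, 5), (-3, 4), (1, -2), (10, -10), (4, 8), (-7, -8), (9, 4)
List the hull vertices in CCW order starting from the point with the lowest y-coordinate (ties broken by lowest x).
Hull (CCW) = [(10, -10), (9, 4), (4, 8), (-3, 4), (-7, -8)]

Graham scan procedure:
  1. Find the pivot p₀ = point with lowest y (tie → lowest x): (10, -10).
  2. Sort the remaining points by polar angle around p₀.
  3. Walk through sorted points, maintaining a stack; pop the top while the last three entries make a non-left turn (cross product ≤ 0).
  4. Final stack is the convex hull in CCW order: (10, -10), (9, 4), (4, 8), (-3, 4), (-7, -8).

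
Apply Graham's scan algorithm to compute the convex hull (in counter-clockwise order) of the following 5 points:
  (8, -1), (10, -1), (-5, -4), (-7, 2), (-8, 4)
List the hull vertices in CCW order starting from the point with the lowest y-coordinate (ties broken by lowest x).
Hull (CCW) = [(-5, -4), (10, -1), (-8, 4)]

Graham scan procedure:
  1. Find the pivot p₀ = point with lowest y (tie → lowest x): (-5, -4).
  2. Sort the remaining points by polar angle around p₀.
  3. Walk through sorted points, maintaining a stack; pop the top while the last three entries make a non-left turn (cross product ≤ 0).
  4. Final stack is the convex hull in CCW order: (-5, -4), (10, -1), (-8, 4).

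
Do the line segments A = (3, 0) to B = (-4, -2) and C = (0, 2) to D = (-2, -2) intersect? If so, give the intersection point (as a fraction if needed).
Yes; intersection at (-5/3, -4/3) (t = 2/3 on AB, s = 5/6 on CD)

Parametrize AB as A + t(B − A) = (3 + -7 t, 0 + -2 t) and CD as C + s(D − C) = (0 + -2 s, 2 + -4 s). Solve the linear system for (t, s). Determinant = -24 ≠ 0, so a unique intersection of the containing lines exists. Solution: t = 2/3, s = 5/6 — both in [0, 1], so the segments cross. Intersection point: (-5/3, -4/3).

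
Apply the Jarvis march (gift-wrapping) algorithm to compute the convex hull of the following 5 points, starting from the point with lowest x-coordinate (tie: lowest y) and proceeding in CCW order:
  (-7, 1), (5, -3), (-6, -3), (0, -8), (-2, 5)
Hull (CCW) = [(-7, 1), (-6, -3), (0, -8), (5, -3), (-2, 5)]

Jarvis march: at each step, from the current hull vertex p, select the next vertex q as the point such that every other point lies strictly to the left of (or on) the directed line p → q. (Equivalently: for every other point r, the cross product (q − p) × (r − p) ≥ 0.)
Starting point (lowest x, tie lowest y): (-7, 1). Wrap until returning to start. Resulting hull: (-7, 1), (-6, -3), (0, -8), (5, -3), (-2, 5).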